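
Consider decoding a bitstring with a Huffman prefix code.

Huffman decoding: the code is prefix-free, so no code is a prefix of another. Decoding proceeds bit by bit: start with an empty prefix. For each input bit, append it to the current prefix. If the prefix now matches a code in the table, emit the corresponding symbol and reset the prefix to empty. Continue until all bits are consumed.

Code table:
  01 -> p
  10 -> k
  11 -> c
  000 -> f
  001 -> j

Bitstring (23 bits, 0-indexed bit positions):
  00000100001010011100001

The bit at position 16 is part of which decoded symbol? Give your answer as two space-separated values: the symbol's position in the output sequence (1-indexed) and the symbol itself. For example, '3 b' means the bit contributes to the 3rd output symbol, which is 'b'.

Bit 0: prefix='0' (no match yet)
Bit 1: prefix='00' (no match yet)
Bit 2: prefix='000' -> emit 'f', reset
Bit 3: prefix='0' (no match yet)
Bit 4: prefix='00' (no match yet)
Bit 5: prefix='001' -> emit 'j', reset
Bit 6: prefix='0' (no match yet)
Bit 7: prefix='00' (no match yet)
Bit 8: prefix='000' -> emit 'f', reset
Bit 9: prefix='0' (no match yet)
Bit 10: prefix='01' -> emit 'p', reset
Bit 11: prefix='0' (no match yet)
Bit 12: prefix='01' -> emit 'p', reset
Bit 13: prefix='0' (no match yet)
Bit 14: prefix='00' (no match yet)
Bit 15: prefix='001' -> emit 'j', reset
Bit 16: prefix='1' (no match yet)
Bit 17: prefix='11' -> emit 'c', reset
Bit 18: prefix='0' (no match yet)
Bit 19: prefix='00' (no match yet)
Bit 20: prefix='000' -> emit 'f', reset

Answer: 7 c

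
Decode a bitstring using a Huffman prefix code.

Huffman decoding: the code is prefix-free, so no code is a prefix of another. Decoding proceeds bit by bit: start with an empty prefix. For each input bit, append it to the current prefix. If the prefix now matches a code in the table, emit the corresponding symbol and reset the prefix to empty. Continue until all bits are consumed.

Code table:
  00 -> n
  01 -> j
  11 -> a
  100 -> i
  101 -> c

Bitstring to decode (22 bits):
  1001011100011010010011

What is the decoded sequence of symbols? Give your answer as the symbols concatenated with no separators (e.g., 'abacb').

Bit 0: prefix='1' (no match yet)
Bit 1: prefix='10' (no match yet)
Bit 2: prefix='100' -> emit 'i', reset
Bit 3: prefix='1' (no match yet)
Bit 4: prefix='10' (no match yet)
Bit 5: prefix='101' -> emit 'c', reset
Bit 6: prefix='1' (no match yet)
Bit 7: prefix='11' -> emit 'a', reset
Bit 8: prefix='0' (no match yet)
Bit 9: prefix='00' -> emit 'n', reset
Bit 10: prefix='0' (no match yet)
Bit 11: prefix='01' -> emit 'j', reset
Bit 12: prefix='1' (no match yet)
Bit 13: prefix='10' (no match yet)
Bit 14: prefix='101' -> emit 'c', reset
Bit 15: prefix='0' (no match yet)
Bit 16: prefix='00' -> emit 'n', reset
Bit 17: prefix='1' (no match yet)
Bit 18: prefix='10' (no match yet)
Bit 19: prefix='100' -> emit 'i', reset
Bit 20: prefix='1' (no match yet)
Bit 21: prefix='11' -> emit 'a', reset

Answer: icanjcnia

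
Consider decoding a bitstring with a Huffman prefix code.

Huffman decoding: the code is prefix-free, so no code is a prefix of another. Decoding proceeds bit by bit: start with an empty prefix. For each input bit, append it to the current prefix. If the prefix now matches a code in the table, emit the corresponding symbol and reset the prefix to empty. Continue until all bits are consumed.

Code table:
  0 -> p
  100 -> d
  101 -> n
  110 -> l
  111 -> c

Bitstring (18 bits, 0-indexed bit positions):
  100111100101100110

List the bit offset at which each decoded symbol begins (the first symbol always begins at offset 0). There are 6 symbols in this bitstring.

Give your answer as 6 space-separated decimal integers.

Bit 0: prefix='1' (no match yet)
Bit 1: prefix='10' (no match yet)
Bit 2: prefix='100' -> emit 'd', reset
Bit 3: prefix='1' (no match yet)
Bit 4: prefix='11' (no match yet)
Bit 5: prefix='111' -> emit 'c', reset
Bit 6: prefix='1' (no match yet)
Bit 7: prefix='10' (no match yet)
Bit 8: prefix='100' -> emit 'd', reset
Bit 9: prefix='1' (no match yet)
Bit 10: prefix='10' (no match yet)
Bit 11: prefix='101' -> emit 'n', reset
Bit 12: prefix='1' (no match yet)
Bit 13: prefix='10' (no match yet)
Bit 14: prefix='100' -> emit 'd', reset
Bit 15: prefix='1' (no match yet)
Bit 16: prefix='11' (no match yet)
Bit 17: prefix='110' -> emit 'l', reset

Answer: 0 3 6 9 12 15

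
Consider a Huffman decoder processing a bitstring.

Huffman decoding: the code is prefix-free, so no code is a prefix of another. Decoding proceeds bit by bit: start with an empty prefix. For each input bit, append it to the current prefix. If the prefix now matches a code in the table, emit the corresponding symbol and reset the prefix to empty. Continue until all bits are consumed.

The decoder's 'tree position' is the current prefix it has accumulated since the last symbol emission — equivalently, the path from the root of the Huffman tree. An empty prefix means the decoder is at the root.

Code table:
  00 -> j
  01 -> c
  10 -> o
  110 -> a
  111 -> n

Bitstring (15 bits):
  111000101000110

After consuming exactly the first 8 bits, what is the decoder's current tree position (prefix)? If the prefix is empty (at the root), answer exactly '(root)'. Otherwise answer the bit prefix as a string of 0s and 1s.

Bit 0: prefix='1' (no match yet)
Bit 1: prefix='11' (no match yet)
Bit 2: prefix='111' -> emit 'n', reset
Bit 3: prefix='0' (no match yet)
Bit 4: prefix='00' -> emit 'j', reset
Bit 5: prefix='0' (no match yet)
Bit 6: prefix='01' -> emit 'c', reset
Bit 7: prefix='0' (no match yet)

Answer: 0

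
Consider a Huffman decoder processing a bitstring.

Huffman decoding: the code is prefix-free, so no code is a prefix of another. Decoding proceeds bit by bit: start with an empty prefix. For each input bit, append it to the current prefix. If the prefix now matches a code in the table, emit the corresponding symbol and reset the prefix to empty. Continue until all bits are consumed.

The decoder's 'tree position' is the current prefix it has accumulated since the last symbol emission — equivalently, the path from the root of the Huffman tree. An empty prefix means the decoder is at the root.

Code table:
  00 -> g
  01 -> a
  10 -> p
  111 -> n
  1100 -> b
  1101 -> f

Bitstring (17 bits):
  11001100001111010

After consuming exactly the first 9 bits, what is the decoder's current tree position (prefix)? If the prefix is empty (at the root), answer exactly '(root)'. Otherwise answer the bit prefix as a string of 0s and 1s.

Bit 0: prefix='1' (no match yet)
Bit 1: prefix='11' (no match yet)
Bit 2: prefix='110' (no match yet)
Bit 3: prefix='1100' -> emit 'b', reset
Bit 4: prefix='1' (no match yet)
Bit 5: prefix='11' (no match yet)
Bit 6: prefix='110' (no match yet)
Bit 7: prefix='1100' -> emit 'b', reset
Bit 8: prefix='0' (no match yet)

Answer: 0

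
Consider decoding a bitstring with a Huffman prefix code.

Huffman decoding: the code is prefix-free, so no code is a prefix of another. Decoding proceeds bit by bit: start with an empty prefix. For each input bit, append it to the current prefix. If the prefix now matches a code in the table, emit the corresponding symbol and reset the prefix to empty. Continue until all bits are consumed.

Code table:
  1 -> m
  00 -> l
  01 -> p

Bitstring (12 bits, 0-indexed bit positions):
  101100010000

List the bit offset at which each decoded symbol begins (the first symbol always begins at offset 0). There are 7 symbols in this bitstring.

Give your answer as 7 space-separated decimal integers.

Answer: 0 1 3 4 6 8 10

Derivation:
Bit 0: prefix='1' -> emit 'm', reset
Bit 1: prefix='0' (no match yet)
Bit 2: prefix='01' -> emit 'p', reset
Bit 3: prefix='1' -> emit 'm', reset
Bit 4: prefix='0' (no match yet)
Bit 5: prefix='00' -> emit 'l', reset
Bit 6: prefix='0' (no match yet)
Bit 7: prefix='01' -> emit 'p', reset
Bit 8: prefix='0' (no match yet)
Bit 9: prefix='00' -> emit 'l', reset
Bit 10: prefix='0' (no match yet)
Bit 11: prefix='00' -> emit 'l', reset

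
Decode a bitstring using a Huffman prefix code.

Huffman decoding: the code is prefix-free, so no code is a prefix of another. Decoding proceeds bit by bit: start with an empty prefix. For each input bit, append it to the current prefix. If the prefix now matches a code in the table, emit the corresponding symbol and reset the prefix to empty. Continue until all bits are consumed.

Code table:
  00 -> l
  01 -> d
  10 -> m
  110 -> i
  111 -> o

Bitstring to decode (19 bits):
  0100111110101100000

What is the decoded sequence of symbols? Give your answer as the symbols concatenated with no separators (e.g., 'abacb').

Answer: dloimill

Derivation:
Bit 0: prefix='0' (no match yet)
Bit 1: prefix='01' -> emit 'd', reset
Bit 2: prefix='0' (no match yet)
Bit 3: prefix='00' -> emit 'l', reset
Bit 4: prefix='1' (no match yet)
Bit 5: prefix='11' (no match yet)
Bit 6: prefix='111' -> emit 'o', reset
Bit 7: prefix='1' (no match yet)
Bit 8: prefix='11' (no match yet)
Bit 9: prefix='110' -> emit 'i', reset
Bit 10: prefix='1' (no match yet)
Bit 11: prefix='10' -> emit 'm', reset
Bit 12: prefix='1' (no match yet)
Bit 13: prefix='11' (no match yet)
Bit 14: prefix='110' -> emit 'i', reset
Bit 15: prefix='0' (no match yet)
Bit 16: prefix='00' -> emit 'l', reset
Bit 17: prefix='0' (no match yet)
Bit 18: prefix='00' -> emit 'l', reset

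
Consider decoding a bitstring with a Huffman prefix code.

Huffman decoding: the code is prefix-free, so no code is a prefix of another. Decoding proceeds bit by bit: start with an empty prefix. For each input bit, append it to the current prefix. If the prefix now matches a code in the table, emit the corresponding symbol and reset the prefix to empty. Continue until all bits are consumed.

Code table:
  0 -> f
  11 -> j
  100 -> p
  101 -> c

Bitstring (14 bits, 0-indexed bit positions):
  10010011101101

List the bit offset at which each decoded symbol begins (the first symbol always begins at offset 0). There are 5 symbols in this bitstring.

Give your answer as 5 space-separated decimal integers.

Bit 0: prefix='1' (no match yet)
Bit 1: prefix='10' (no match yet)
Bit 2: prefix='100' -> emit 'p', reset
Bit 3: prefix='1' (no match yet)
Bit 4: prefix='10' (no match yet)
Bit 5: prefix='100' -> emit 'p', reset
Bit 6: prefix='1' (no match yet)
Bit 7: prefix='11' -> emit 'j', reset
Bit 8: prefix='1' (no match yet)
Bit 9: prefix='10' (no match yet)
Bit 10: prefix='101' -> emit 'c', reset
Bit 11: prefix='1' (no match yet)
Bit 12: prefix='10' (no match yet)
Bit 13: prefix='101' -> emit 'c', reset

Answer: 0 3 6 8 11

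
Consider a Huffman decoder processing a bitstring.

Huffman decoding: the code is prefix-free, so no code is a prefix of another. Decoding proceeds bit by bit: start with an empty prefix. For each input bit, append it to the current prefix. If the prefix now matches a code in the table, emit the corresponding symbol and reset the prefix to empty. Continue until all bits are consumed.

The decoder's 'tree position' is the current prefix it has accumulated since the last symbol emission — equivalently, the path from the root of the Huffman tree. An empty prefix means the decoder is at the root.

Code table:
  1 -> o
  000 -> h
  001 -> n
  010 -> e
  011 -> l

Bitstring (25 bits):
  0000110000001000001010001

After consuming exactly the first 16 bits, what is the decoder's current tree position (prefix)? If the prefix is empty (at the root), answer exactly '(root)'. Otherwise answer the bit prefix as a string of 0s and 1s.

Answer: (root)

Derivation:
Bit 0: prefix='0' (no match yet)
Bit 1: prefix='00' (no match yet)
Bit 2: prefix='000' -> emit 'h', reset
Bit 3: prefix='0' (no match yet)
Bit 4: prefix='01' (no match yet)
Bit 5: prefix='011' -> emit 'l', reset
Bit 6: prefix='0' (no match yet)
Bit 7: prefix='00' (no match yet)
Bit 8: prefix='000' -> emit 'h', reset
Bit 9: prefix='0' (no match yet)
Bit 10: prefix='00' (no match yet)
Bit 11: prefix='000' -> emit 'h', reset
Bit 12: prefix='1' -> emit 'o', reset
Bit 13: prefix='0' (no match yet)
Bit 14: prefix='00' (no match yet)
Bit 15: prefix='000' -> emit 'h', reset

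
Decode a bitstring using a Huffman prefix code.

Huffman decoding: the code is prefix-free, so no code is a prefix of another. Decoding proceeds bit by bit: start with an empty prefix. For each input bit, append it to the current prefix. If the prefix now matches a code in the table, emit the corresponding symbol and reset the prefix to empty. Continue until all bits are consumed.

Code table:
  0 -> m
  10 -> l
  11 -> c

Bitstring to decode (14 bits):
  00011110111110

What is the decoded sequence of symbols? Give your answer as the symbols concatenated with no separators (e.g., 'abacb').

Answer: mmmccmccl

Derivation:
Bit 0: prefix='0' -> emit 'm', reset
Bit 1: prefix='0' -> emit 'm', reset
Bit 2: prefix='0' -> emit 'm', reset
Bit 3: prefix='1' (no match yet)
Bit 4: prefix='11' -> emit 'c', reset
Bit 5: prefix='1' (no match yet)
Bit 6: prefix='11' -> emit 'c', reset
Bit 7: prefix='0' -> emit 'm', reset
Bit 8: prefix='1' (no match yet)
Bit 9: prefix='11' -> emit 'c', reset
Bit 10: prefix='1' (no match yet)
Bit 11: prefix='11' -> emit 'c', reset
Bit 12: prefix='1' (no match yet)
Bit 13: prefix='10' -> emit 'l', reset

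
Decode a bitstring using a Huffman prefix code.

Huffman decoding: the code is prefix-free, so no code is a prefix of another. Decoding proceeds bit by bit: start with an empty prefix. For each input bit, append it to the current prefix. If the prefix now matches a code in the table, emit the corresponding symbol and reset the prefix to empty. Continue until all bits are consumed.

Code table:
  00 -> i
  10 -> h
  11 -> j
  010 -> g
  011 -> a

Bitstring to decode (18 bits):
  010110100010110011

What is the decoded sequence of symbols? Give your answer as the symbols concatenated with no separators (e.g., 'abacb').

Answer: gjgihjij

Derivation:
Bit 0: prefix='0' (no match yet)
Bit 1: prefix='01' (no match yet)
Bit 2: prefix='010' -> emit 'g', reset
Bit 3: prefix='1' (no match yet)
Bit 4: prefix='11' -> emit 'j', reset
Bit 5: prefix='0' (no match yet)
Bit 6: prefix='01' (no match yet)
Bit 7: prefix='010' -> emit 'g', reset
Bit 8: prefix='0' (no match yet)
Bit 9: prefix='00' -> emit 'i', reset
Bit 10: prefix='1' (no match yet)
Bit 11: prefix='10' -> emit 'h', reset
Bit 12: prefix='1' (no match yet)
Bit 13: prefix='11' -> emit 'j', reset
Bit 14: prefix='0' (no match yet)
Bit 15: prefix='00' -> emit 'i', reset
Bit 16: prefix='1' (no match yet)
Bit 17: prefix='11' -> emit 'j', reset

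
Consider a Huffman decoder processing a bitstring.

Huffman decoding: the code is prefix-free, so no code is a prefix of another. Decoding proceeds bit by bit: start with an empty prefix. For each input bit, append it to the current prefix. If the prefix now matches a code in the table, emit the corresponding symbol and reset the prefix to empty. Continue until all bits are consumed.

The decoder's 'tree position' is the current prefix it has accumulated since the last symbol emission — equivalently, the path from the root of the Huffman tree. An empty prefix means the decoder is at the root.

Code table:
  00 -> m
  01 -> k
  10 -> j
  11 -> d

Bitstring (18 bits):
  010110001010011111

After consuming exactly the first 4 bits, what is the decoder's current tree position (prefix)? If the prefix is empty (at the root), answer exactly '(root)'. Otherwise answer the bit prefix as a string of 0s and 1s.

Answer: (root)

Derivation:
Bit 0: prefix='0' (no match yet)
Bit 1: prefix='01' -> emit 'k', reset
Bit 2: prefix='0' (no match yet)
Bit 3: prefix='01' -> emit 'k', reset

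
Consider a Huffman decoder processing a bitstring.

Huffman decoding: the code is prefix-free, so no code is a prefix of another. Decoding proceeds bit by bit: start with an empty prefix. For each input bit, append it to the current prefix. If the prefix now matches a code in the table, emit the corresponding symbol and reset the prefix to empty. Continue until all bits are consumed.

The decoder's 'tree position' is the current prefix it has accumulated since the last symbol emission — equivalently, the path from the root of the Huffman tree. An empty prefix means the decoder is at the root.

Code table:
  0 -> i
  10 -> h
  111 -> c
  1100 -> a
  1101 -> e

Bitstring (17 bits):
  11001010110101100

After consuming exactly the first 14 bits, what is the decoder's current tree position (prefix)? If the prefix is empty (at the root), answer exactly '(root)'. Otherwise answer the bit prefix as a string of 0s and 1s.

Bit 0: prefix='1' (no match yet)
Bit 1: prefix='11' (no match yet)
Bit 2: prefix='110' (no match yet)
Bit 3: prefix='1100' -> emit 'a', reset
Bit 4: prefix='1' (no match yet)
Bit 5: prefix='10' -> emit 'h', reset
Bit 6: prefix='1' (no match yet)
Bit 7: prefix='10' -> emit 'h', reset
Bit 8: prefix='1' (no match yet)
Bit 9: prefix='11' (no match yet)
Bit 10: prefix='110' (no match yet)
Bit 11: prefix='1101' -> emit 'e', reset
Bit 12: prefix='0' -> emit 'i', reset
Bit 13: prefix='1' (no match yet)

Answer: 1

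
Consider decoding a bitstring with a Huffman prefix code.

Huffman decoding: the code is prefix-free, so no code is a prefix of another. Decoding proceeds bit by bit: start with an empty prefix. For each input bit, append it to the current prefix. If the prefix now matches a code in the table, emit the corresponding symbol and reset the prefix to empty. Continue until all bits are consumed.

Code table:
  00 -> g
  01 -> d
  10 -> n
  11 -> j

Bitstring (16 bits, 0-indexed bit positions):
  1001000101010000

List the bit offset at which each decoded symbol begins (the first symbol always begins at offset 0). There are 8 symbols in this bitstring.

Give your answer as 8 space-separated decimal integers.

Bit 0: prefix='1' (no match yet)
Bit 1: prefix='10' -> emit 'n', reset
Bit 2: prefix='0' (no match yet)
Bit 3: prefix='01' -> emit 'd', reset
Bit 4: prefix='0' (no match yet)
Bit 5: prefix='00' -> emit 'g', reset
Bit 6: prefix='0' (no match yet)
Bit 7: prefix='01' -> emit 'd', reset
Bit 8: prefix='0' (no match yet)
Bit 9: prefix='01' -> emit 'd', reset
Bit 10: prefix='0' (no match yet)
Bit 11: prefix='01' -> emit 'd', reset
Bit 12: prefix='0' (no match yet)
Bit 13: prefix='00' -> emit 'g', reset
Bit 14: prefix='0' (no match yet)
Bit 15: prefix='00' -> emit 'g', reset

Answer: 0 2 4 6 8 10 12 14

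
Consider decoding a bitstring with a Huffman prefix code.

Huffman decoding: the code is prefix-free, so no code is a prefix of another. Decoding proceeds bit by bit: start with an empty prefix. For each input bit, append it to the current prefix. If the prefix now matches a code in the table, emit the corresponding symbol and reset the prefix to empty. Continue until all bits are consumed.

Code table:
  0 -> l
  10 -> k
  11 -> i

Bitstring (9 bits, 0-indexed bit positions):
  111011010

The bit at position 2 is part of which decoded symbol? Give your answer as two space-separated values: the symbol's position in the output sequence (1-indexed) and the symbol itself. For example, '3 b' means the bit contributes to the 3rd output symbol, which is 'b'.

Bit 0: prefix='1' (no match yet)
Bit 1: prefix='11' -> emit 'i', reset
Bit 2: prefix='1' (no match yet)
Bit 3: prefix='10' -> emit 'k', reset
Bit 4: prefix='1' (no match yet)
Bit 5: prefix='11' -> emit 'i', reset
Bit 6: prefix='0' -> emit 'l', reset

Answer: 2 k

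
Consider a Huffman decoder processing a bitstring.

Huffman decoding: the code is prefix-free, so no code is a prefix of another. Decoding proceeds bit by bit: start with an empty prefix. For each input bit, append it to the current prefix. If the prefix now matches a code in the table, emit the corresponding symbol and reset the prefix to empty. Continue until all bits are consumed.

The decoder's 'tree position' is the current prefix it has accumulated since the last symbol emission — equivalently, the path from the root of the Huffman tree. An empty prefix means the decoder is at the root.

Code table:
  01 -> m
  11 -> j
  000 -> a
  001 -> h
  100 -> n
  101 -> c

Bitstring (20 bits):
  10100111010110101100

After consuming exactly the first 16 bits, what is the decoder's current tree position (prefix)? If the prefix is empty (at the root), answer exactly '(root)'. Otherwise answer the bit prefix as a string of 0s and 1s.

Bit 0: prefix='1' (no match yet)
Bit 1: prefix='10' (no match yet)
Bit 2: prefix='101' -> emit 'c', reset
Bit 3: prefix='0' (no match yet)
Bit 4: prefix='00' (no match yet)
Bit 5: prefix='001' -> emit 'h', reset
Bit 6: prefix='1' (no match yet)
Bit 7: prefix='11' -> emit 'j', reset
Bit 8: prefix='0' (no match yet)
Bit 9: prefix='01' -> emit 'm', reset
Bit 10: prefix='0' (no match yet)
Bit 11: prefix='01' -> emit 'm', reset
Bit 12: prefix='1' (no match yet)
Bit 13: prefix='10' (no match yet)
Bit 14: prefix='101' -> emit 'c', reset
Bit 15: prefix='0' (no match yet)

Answer: 0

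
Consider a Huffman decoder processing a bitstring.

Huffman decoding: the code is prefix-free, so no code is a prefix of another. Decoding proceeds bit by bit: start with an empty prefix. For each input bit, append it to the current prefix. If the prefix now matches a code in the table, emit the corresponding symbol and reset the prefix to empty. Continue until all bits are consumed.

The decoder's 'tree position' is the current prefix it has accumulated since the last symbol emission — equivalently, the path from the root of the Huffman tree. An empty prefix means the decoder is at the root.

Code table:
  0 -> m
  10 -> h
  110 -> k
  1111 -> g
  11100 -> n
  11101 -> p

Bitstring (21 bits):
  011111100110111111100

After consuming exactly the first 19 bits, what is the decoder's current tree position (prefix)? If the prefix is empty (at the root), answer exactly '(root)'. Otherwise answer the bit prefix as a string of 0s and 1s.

Bit 0: prefix='0' -> emit 'm', reset
Bit 1: prefix='1' (no match yet)
Bit 2: prefix='11' (no match yet)
Bit 3: prefix='111' (no match yet)
Bit 4: prefix='1111' -> emit 'g', reset
Bit 5: prefix='1' (no match yet)
Bit 6: prefix='11' (no match yet)
Bit 7: prefix='110' -> emit 'k', reset
Bit 8: prefix='0' -> emit 'm', reset
Bit 9: prefix='1' (no match yet)
Bit 10: prefix='11' (no match yet)
Bit 11: prefix='110' -> emit 'k', reset
Bit 12: prefix='1' (no match yet)
Bit 13: prefix='11' (no match yet)
Bit 14: prefix='111' (no match yet)
Bit 15: prefix='1111' -> emit 'g', reset
Bit 16: prefix='1' (no match yet)
Bit 17: prefix='11' (no match yet)
Bit 18: prefix='111' (no match yet)

Answer: 111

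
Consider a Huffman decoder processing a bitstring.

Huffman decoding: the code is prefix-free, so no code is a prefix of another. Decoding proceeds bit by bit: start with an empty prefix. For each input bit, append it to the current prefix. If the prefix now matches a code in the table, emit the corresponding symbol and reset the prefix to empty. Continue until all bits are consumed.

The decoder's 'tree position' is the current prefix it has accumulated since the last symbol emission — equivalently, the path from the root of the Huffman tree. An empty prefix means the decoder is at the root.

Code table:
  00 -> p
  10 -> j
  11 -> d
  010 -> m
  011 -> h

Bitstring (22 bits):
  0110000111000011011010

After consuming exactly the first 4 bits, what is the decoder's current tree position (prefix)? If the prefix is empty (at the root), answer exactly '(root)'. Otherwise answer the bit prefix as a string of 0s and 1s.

Answer: 0

Derivation:
Bit 0: prefix='0' (no match yet)
Bit 1: prefix='01' (no match yet)
Bit 2: prefix='011' -> emit 'h', reset
Bit 3: prefix='0' (no match yet)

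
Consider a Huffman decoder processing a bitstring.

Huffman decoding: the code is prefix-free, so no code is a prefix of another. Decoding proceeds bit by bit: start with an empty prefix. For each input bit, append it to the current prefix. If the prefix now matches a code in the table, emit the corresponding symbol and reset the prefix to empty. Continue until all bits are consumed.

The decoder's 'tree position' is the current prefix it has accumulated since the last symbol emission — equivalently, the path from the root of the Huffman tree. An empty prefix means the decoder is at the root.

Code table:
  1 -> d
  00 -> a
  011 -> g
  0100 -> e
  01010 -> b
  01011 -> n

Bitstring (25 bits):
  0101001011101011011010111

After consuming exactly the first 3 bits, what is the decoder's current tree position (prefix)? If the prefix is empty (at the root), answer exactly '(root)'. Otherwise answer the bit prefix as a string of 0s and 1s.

Bit 0: prefix='0' (no match yet)
Bit 1: prefix='01' (no match yet)
Bit 2: prefix='010' (no match yet)

Answer: 010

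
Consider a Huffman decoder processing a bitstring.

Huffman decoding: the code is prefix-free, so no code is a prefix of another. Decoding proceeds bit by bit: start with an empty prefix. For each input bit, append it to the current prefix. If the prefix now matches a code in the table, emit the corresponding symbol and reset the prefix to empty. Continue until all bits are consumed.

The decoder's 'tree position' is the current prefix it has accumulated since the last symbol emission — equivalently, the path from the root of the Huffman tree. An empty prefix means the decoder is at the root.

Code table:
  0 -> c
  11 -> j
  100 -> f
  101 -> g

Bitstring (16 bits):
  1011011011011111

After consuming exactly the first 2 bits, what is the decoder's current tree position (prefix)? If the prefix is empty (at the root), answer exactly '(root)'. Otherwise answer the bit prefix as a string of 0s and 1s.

Answer: 10

Derivation:
Bit 0: prefix='1' (no match yet)
Bit 1: prefix='10' (no match yet)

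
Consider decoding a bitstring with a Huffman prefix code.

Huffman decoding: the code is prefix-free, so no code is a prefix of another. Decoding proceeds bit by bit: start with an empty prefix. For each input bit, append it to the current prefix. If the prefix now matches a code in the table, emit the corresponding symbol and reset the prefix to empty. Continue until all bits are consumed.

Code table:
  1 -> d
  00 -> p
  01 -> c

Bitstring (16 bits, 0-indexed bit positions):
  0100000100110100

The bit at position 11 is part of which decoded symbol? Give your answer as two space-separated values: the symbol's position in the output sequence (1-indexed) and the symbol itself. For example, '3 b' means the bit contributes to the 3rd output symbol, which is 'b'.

Answer: 7 d

Derivation:
Bit 0: prefix='0' (no match yet)
Bit 1: prefix='01' -> emit 'c', reset
Bit 2: prefix='0' (no match yet)
Bit 3: prefix='00' -> emit 'p', reset
Bit 4: prefix='0' (no match yet)
Bit 5: prefix='00' -> emit 'p', reset
Bit 6: prefix='0' (no match yet)
Bit 7: prefix='01' -> emit 'c', reset
Bit 8: prefix='0' (no match yet)
Bit 9: prefix='00' -> emit 'p', reset
Bit 10: prefix='1' -> emit 'd', reset
Bit 11: prefix='1' -> emit 'd', reset
Bit 12: prefix='0' (no match yet)
Bit 13: prefix='01' -> emit 'c', reset
Bit 14: prefix='0' (no match yet)
Bit 15: prefix='00' -> emit 'p', reset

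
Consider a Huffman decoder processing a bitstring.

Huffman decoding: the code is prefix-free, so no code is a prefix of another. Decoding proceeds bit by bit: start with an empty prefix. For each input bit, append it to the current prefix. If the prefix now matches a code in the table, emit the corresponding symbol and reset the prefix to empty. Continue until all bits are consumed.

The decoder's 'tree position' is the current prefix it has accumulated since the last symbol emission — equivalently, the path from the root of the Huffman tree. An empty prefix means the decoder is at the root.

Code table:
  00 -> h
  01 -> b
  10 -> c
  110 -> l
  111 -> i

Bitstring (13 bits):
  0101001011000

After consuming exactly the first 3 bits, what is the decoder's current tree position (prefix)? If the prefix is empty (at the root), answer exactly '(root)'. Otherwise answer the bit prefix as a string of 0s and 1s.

Answer: 0

Derivation:
Bit 0: prefix='0' (no match yet)
Bit 1: prefix='01' -> emit 'b', reset
Bit 2: prefix='0' (no match yet)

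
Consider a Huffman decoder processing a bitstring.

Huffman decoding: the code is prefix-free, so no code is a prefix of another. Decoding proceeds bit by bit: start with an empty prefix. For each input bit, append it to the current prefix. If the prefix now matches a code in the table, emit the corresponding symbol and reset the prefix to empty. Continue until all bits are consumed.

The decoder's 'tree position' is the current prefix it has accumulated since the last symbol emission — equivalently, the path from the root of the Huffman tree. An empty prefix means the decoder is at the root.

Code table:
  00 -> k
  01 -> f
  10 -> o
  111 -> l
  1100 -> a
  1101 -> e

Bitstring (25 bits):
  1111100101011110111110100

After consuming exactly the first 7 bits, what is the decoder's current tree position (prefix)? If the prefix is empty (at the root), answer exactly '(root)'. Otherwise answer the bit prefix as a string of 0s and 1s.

Answer: (root)

Derivation:
Bit 0: prefix='1' (no match yet)
Bit 1: prefix='11' (no match yet)
Bit 2: prefix='111' -> emit 'l', reset
Bit 3: prefix='1' (no match yet)
Bit 4: prefix='11' (no match yet)
Bit 5: prefix='110' (no match yet)
Bit 6: prefix='1100' -> emit 'a', reset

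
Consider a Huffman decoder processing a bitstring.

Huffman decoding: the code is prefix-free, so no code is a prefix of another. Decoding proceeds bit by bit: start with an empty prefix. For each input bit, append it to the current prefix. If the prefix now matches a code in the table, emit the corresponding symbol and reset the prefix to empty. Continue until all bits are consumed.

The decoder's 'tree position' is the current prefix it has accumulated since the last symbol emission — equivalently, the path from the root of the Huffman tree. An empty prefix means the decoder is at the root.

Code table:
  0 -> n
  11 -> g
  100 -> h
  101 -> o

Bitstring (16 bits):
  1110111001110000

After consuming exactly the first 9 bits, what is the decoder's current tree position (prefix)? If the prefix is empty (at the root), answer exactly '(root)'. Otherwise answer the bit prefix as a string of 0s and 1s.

Bit 0: prefix='1' (no match yet)
Bit 1: prefix='11' -> emit 'g', reset
Bit 2: prefix='1' (no match yet)
Bit 3: prefix='10' (no match yet)
Bit 4: prefix='101' -> emit 'o', reset
Bit 5: prefix='1' (no match yet)
Bit 6: prefix='11' -> emit 'g', reset
Bit 7: prefix='0' -> emit 'n', reset
Bit 8: prefix='0' -> emit 'n', reset

Answer: (root)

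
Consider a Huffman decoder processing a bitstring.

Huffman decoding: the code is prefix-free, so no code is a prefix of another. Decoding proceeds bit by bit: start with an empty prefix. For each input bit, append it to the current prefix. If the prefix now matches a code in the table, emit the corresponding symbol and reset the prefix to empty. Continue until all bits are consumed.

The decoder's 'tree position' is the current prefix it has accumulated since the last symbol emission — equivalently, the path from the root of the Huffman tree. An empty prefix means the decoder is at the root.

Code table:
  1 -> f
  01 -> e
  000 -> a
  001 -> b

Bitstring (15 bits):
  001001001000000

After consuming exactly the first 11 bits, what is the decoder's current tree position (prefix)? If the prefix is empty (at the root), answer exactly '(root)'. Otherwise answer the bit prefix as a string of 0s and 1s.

Answer: 00

Derivation:
Bit 0: prefix='0' (no match yet)
Bit 1: prefix='00' (no match yet)
Bit 2: prefix='001' -> emit 'b', reset
Bit 3: prefix='0' (no match yet)
Bit 4: prefix='00' (no match yet)
Bit 5: prefix='001' -> emit 'b', reset
Bit 6: prefix='0' (no match yet)
Bit 7: prefix='00' (no match yet)
Bit 8: prefix='001' -> emit 'b', reset
Bit 9: prefix='0' (no match yet)
Bit 10: prefix='00' (no match yet)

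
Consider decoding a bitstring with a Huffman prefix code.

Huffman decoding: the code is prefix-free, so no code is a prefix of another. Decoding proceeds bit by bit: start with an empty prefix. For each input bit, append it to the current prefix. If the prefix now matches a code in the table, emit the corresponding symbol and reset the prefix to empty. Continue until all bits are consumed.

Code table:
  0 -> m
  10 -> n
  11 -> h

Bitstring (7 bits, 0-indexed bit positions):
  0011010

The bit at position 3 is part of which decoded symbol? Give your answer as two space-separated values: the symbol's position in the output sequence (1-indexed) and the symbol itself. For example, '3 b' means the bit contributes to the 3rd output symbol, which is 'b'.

Bit 0: prefix='0' -> emit 'm', reset
Bit 1: prefix='0' -> emit 'm', reset
Bit 2: prefix='1' (no match yet)
Bit 3: prefix='11' -> emit 'h', reset
Bit 4: prefix='0' -> emit 'm', reset
Bit 5: prefix='1' (no match yet)
Bit 6: prefix='10' -> emit 'n', reset

Answer: 3 h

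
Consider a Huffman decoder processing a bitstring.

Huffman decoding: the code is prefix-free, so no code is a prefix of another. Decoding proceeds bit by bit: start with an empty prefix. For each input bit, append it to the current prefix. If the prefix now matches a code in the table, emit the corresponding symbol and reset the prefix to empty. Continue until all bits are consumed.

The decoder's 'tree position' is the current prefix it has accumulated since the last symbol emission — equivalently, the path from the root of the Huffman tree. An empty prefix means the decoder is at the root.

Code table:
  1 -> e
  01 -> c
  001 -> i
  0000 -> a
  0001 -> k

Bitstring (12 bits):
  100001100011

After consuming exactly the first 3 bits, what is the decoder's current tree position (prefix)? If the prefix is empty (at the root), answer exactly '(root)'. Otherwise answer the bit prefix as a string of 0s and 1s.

Answer: 00

Derivation:
Bit 0: prefix='1' -> emit 'e', reset
Bit 1: prefix='0' (no match yet)
Bit 2: prefix='00' (no match yet)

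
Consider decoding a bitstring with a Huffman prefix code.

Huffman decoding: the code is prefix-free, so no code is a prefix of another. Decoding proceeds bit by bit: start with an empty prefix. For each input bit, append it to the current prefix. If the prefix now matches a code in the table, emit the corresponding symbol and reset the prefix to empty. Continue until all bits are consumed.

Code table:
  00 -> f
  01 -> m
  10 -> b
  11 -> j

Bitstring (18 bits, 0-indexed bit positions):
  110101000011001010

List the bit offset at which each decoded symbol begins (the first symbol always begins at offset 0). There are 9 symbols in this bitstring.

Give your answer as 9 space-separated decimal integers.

Answer: 0 2 4 6 8 10 12 14 16

Derivation:
Bit 0: prefix='1' (no match yet)
Bit 1: prefix='11' -> emit 'j', reset
Bit 2: prefix='0' (no match yet)
Bit 3: prefix='01' -> emit 'm', reset
Bit 4: prefix='0' (no match yet)
Bit 5: prefix='01' -> emit 'm', reset
Bit 6: prefix='0' (no match yet)
Bit 7: prefix='00' -> emit 'f', reset
Bit 8: prefix='0' (no match yet)
Bit 9: prefix='00' -> emit 'f', reset
Bit 10: prefix='1' (no match yet)
Bit 11: prefix='11' -> emit 'j', reset
Bit 12: prefix='0' (no match yet)
Bit 13: prefix='00' -> emit 'f', reset
Bit 14: prefix='1' (no match yet)
Bit 15: prefix='10' -> emit 'b', reset
Bit 16: prefix='1' (no match yet)
Bit 17: prefix='10' -> emit 'b', reset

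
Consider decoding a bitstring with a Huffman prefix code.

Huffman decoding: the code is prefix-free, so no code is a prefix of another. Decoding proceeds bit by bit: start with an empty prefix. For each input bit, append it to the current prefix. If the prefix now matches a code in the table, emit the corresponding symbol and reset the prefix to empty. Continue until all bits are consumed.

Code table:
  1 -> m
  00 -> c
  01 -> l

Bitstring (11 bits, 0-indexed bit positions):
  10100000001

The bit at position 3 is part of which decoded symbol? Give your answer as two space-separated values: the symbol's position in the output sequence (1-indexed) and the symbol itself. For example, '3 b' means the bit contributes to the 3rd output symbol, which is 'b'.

Answer: 3 c

Derivation:
Bit 0: prefix='1' -> emit 'm', reset
Bit 1: prefix='0' (no match yet)
Bit 2: prefix='01' -> emit 'l', reset
Bit 3: prefix='0' (no match yet)
Bit 4: prefix='00' -> emit 'c', reset
Bit 5: prefix='0' (no match yet)
Bit 6: prefix='00' -> emit 'c', reset
Bit 7: prefix='0' (no match yet)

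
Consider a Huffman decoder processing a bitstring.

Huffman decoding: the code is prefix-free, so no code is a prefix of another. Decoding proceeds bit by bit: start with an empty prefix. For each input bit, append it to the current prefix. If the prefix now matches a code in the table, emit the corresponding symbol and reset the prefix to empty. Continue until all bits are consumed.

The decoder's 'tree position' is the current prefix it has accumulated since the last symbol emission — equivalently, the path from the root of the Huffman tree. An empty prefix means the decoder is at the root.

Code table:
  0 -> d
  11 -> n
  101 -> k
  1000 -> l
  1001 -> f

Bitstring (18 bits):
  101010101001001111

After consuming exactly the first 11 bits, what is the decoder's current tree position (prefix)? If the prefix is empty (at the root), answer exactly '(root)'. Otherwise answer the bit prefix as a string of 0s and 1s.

Answer: 100

Derivation:
Bit 0: prefix='1' (no match yet)
Bit 1: prefix='10' (no match yet)
Bit 2: prefix='101' -> emit 'k', reset
Bit 3: prefix='0' -> emit 'd', reset
Bit 4: prefix='1' (no match yet)
Bit 5: prefix='10' (no match yet)
Bit 6: prefix='101' -> emit 'k', reset
Bit 7: prefix='0' -> emit 'd', reset
Bit 8: prefix='1' (no match yet)
Bit 9: prefix='10' (no match yet)
Bit 10: prefix='100' (no match yet)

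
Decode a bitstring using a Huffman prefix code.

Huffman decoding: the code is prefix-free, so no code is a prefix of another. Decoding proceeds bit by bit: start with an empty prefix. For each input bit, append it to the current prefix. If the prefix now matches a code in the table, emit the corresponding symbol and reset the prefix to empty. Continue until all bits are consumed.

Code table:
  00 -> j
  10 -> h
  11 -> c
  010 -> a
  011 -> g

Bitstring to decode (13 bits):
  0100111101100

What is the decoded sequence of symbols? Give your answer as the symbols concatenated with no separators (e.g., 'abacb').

Answer: agcgj

Derivation:
Bit 0: prefix='0' (no match yet)
Bit 1: prefix='01' (no match yet)
Bit 2: prefix='010' -> emit 'a', reset
Bit 3: prefix='0' (no match yet)
Bit 4: prefix='01' (no match yet)
Bit 5: prefix='011' -> emit 'g', reset
Bit 6: prefix='1' (no match yet)
Bit 7: prefix='11' -> emit 'c', reset
Bit 8: prefix='0' (no match yet)
Bit 9: prefix='01' (no match yet)
Bit 10: prefix='011' -> emit 'g', reset
Bit 11: prefix='0' (no match yet)
Bit 12: prefix='00' -> emit 'j', reset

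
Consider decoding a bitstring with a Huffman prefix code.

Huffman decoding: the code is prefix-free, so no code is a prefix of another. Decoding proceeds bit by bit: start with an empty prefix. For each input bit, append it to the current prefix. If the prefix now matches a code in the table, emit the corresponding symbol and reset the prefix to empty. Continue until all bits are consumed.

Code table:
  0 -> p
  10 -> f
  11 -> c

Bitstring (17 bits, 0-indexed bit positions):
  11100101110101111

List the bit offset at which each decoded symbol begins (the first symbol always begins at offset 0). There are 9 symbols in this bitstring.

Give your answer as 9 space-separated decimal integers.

Bit 0: prefix='1' (no match yet)
Bit 1: prefix='11' -> emit 'c', reset
Bit 2: prefix='1' (no match yet)
Bit 3: prefix='10' -> emit 'f', reset
Bit 4: prefix='0' -> emit 'p', reset
Bit 5: prefix='1' (no match yet)
Bit 6: prefix='10' -> emit 'f', reset
Bit 7: prefix='1' (no match yet)
Bit 8: prefix='11' -> emit 'c', reset
Bit 9: prefix='1' (no match yet)
Bit 10: prefix='10' -> emit 'f', reset
Bit 11: prefix='1' (no match yet)
Bit 12: prefix='10' -> emit 'f', reset
Bit 13: prefix='1' (no match yet)
Bit 14: prefix='11' -> emit 'c', reset
Bit 15: prefix='1' (no match yet)
Bit 16: prefix='11' -> emit 'c', reset

Answer: 0 2 4 5 7 9 11 13 15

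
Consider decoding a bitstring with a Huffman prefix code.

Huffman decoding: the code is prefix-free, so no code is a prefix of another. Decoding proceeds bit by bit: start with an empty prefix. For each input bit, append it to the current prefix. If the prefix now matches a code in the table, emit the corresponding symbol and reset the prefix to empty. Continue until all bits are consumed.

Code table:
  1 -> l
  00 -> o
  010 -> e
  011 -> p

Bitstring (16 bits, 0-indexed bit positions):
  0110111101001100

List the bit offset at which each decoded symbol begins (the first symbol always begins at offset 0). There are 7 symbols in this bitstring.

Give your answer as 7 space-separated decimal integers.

Bit 0: prefix='0' (no match yet)
Bit 1: prefix='01' (no match yet)
Bit 2: prefix='011' -> emit 'p', reset
Bit 3: prefix='0' (no match yet)
Bit 4: prefix='01' (no match yet)
Bit 5: prefix='011' -> emit 'p', reset
Bit 6: prefix='1' -> emit 'l', reset
Bit 7: prefix='1' -> emit 'l', reset
Bit 8: prefix='0' (no match yet)
Bit 9: prefix='01' (no match yet)
Bit 10: prefix='010' -> emit 'e', reset
Bit 11: prefix='0' (no match yet)
Bit 12: prefix='01' (no match yet)
Bit 13: prefix='011' -> emit 'p', reset
Bit 14: prefix='0' (no match yet)
Bit 15: prefix='00' -> emit 'o', reset

Answer: 0 3 6 7 8 11 14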